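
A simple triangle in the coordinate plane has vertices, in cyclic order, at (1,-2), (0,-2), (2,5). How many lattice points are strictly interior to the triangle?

3

The shoelace formula gives twice the area as |(1·(-2) − 0·(-2)) + (0·5 − 2·(-2)) + (2·(-2) − 1·5)| = 7, so the area is 7/2.
Along each edge there are gcd(|Δx|,|Δy|)+1 lattice points, so counting each shared vertex once the boundary has gcd(1,0) + gcd(2,7) + gcd(1,7) = 1+1+1 = 3.
Pick's theorem gives I = A − B/2 + 1 = 7/2 − 3/2 + 1 = 3.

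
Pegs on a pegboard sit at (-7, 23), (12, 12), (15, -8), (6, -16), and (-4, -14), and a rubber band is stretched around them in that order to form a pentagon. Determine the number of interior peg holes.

581

Using the shoelace formula, 2A = |[(-7)·12 − 12·23] + [12·(-8) − 15·12] + [15·(-16) − 6·(-8)] + [6·(-14) − (-4)·(-16)] + [(-4)·23 − (-7)·(-14)]| = 1166, so the area is 583.
Along each edge there are gcd(|Δx|,|Δy|)+1 lattice points, so counting each shared vertex once the boundary has gcd(19,11) + gcd(3,20) + gcd(9,8) + gcd(10,2) + gcd(3,37) = 1+1+1+2+1 = 6.
By Pick's theorem A = I + B/2 − 1, so I = 583 − 6/2 + 1 = 581.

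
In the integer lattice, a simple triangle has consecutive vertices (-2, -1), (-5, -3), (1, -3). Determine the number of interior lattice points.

3

The shoelace formula gives twice the area as |[(-2)·(-3) − (-5)·(-1)] + [(-5)·(-3) − 1·(-3)] + [1·(-1) − (-2)·(-3)]| = 12, so the area is 6.
The number of boundary lattice points is Σ gcd(|Δx|,|Δy|) = gcd(3,2) + gcd(6,0) + gcd(3,2) = 1+6+1 = 8.
Pick's theorem gives I = A − B/2 + 1 = 6 − 8/2 + 1 = 3.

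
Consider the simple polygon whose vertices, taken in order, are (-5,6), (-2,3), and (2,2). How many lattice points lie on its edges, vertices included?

5

Along each edge there are gcd(|Δx|,|Δy|)+1 lattice points, so counting each shared vertex once the boundary has gcd(3,3) + gcd(4,1) + gcd(7,4) = 3+1+1 = 5.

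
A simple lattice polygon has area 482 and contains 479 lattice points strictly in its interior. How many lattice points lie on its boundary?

8

Pick's theorem gives A = I + B/2 − 1, so B = 2(A − I + 1) = 2(482 − 479 + 1) = 8.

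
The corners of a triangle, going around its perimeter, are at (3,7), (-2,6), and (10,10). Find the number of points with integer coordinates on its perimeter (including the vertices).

6

The number of boundary lattice points is Σ gcd(|Δx|,|Δy|) = gcd(5,1) + gcd(12,4) + gcd(7,3) = 1+4+1 = 6.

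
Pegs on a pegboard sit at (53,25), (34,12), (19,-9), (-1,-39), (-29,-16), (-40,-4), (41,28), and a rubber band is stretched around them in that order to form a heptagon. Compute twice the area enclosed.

4552

Using the shoelace formula, 2A = |[53·12 − 34·25] + [34·(-9) − 19·12] + [19·(-39) − (-1)·(-9)] + [(-1)·(-16) − (-29)·(-39)] + [(-29)·(-4) − (-40)·(-16)] + [(-40)·28 − 41·(-4)] + [41·25 − 53·28]| = 4552, so the area is 2276.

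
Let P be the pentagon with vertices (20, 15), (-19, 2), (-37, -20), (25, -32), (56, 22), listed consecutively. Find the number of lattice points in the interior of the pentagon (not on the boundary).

2594

By the shoelace formula, twice the signed area is |[20·2 − (-19)·15] + [(-19)·(-20) − (-37)·2] + [(-37)·(-32) − 25·(-20)] + [25·22 − 56·(-32)] + [56·15 − 20·22]| = 5205, so the area is 2602.5.
Along each edge there are gcd(|Δx|,|Δy|)+1 lattice points, so counting each shared vertex once the boundary has gcd(39,13) + gcd(18,22) + gcd(62,12) + gcd(31,54) + gcd(36,7) = 13+2+2+1+1 = 19.
Pick's theorem gives I = A − B/2 + 1 = 2602.5 − 19/2 + 1 = 2594.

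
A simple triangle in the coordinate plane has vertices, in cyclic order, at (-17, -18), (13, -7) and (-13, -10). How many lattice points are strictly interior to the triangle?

96

By the shoelace formula, twice the signed area is |((-17)·(-7) − 13·(-18)) + (13·(-10) − (-13)·(-7)) + ((-13)·(-18) − (-17)·(-10))| = 196, so the area is 98.
Along each edge there are gcd(|Δx|,|Δy|)+1 lattice points, so counting each shared vertex once the boundary has gcd(30,11) + gcd(26,3) + gcd(4,8) = 1+1+4 = 6.
Pick's theorem gives I = A − B/2 + 1 = 98 − 6/2 + 1 = 96.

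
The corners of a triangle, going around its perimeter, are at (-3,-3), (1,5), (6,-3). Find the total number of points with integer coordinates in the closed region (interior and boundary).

44

Using the shoelace formula, 2A = |((-3)·5 − 1·(-3)) + (1·(-3) − 6·5) + (6·(-3) − (-3)·(-3))| = 72, so the area is 36.
Along each edge there are gcd(|Δx|,|Δy|)+1 lattice points, so counting each shared vertex once the boundary has gcd(4,8) + gcd(5,8) + gcd(9,0) = 4+1+9 = 14.
Pick's theorem gives I = A − B/2 + 1 = 36 − 14/2 + 1 = 30, so the closed region contains I + B = 30 + 14 = 44 lattice points.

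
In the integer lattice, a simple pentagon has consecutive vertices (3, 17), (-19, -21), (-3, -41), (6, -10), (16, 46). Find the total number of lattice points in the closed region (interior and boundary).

917

Using the shoelace formula, 2A = |[3·(-21) − (-19)·17] + [(-19)·(-41) − (-3)·(-21)] + [(-3)·(-10) − 6·(-41)] + [6·46 − 16·(-10)] + [16·17 − 3·46]| = 1822, so the area is 911.
Summing gcd(|Δx|,|Δy|) over the edges gives the boundary count: gcd(22,38) + gcd(16,20) + gcd(9,31) + gcd(10,56) + gcd(13,29) = 2+4+1+2+1 = 10.
Pick's theorem gives I = A − B/2 + 1 = 911 − 10/2 + 1 = 907, so the closed region contains I + B = 907 + 10 = 917 lattice points.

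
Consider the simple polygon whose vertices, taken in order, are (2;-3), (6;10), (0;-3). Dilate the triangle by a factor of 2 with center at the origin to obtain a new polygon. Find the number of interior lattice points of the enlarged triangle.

49

Using the shoelace formula, 2A = |(2·10 − 6·(-3)) + (6·(-3) − 0·10) + (0·(-3) − 2·(-3))| = 26, so the area is 13.
Summing gcd(|Δx|,|Δy|) over the edges gives the boundary count: gcd(4,13) + gcd(6,13) + gcd(2,0) = 1+1+2 = 4.
Scaling by 2 multiplies the area by 2² = 4 (so the new area is 52) and multiplies the boundary lattice-point count by 2, giving 8.
By Pick's theorem, the interior count of the dilated polygon is 52 − 8/2 + 1 = 49.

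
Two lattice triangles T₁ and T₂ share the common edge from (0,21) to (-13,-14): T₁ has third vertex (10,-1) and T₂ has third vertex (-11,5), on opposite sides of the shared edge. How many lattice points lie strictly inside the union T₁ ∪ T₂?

The union is the simple quadrilateral with vertices (0,21), (10,-1), (-13,-14), (-11,5) in order.
The shoelace formula gives twice the area as |[0·(-1) − 10·21] + [10·(-14) − (-13)·(-1)] + [(-13)·5 − (-11)·(-14)] + [(-11)·21 − 0·5]| = 813, so the area is 406.5.
Summing gcd(|Δx|,|Δy|) over the edges gives the boundary count: gcd(10,22) + gcd(23,13) + gcd(2,19) + gcd(11,16) = 2+1+1+1 = 5.
By Pick's theorem I = A − B/2 + 1 = 406.5 − 5/2 + 1 = 405.

405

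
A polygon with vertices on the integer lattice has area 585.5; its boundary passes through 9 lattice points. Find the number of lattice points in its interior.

From Pick's theorem, I = A − B/2 + 1 = 585.5 − 9/2 + 1 = 582.

582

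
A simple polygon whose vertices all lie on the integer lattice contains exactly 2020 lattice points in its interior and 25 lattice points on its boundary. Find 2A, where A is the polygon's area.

Pick's theorem states A = I + B/2 − 1, so A = 2020 + 25/2 − 1 = 4063/2.
Hence 2A = 4063.

4063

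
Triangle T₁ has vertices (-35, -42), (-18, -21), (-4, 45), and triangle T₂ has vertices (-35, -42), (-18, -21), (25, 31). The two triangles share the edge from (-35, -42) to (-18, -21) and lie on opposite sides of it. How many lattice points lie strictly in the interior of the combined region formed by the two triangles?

The union is the simple quadrilateral with vertices (-35, -42), (-4, 45), (-18, -21), (25, 31) in order.
Using the shoelace formula, 2A = |((-35)·45 − (-4)·(-42)) + ((-4)·(-21) − (-18)·45) + ((-18)·31 − 25·(-21)) + (25·(-42) − (-35)·31)| = 847, so the area is 423.5.
Along each edge there are gcd(|Δx|,|Δy|)+1 lattice points, so counting each shared vertex once the boundary has gcd(31,87) + gcd(14,66) + gcd(43,52) + gcd(60,73) = 1+2+1+1 = 5.
By Pick's theorem I = A − B/2 + 1 = 423.5 − 5/2 + 1 = 422.

422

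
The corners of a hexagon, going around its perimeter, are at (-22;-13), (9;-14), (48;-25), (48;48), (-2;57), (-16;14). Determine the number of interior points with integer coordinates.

4265

Using the shoelace formula, 2A = |[(-22)·(-14) − 9·(-13)] + [9·(-25) − 48·(-14)] + [48·48 − 48·(-25)] + [48·57 − (-2)·48] + [(-2)·14 − (-16)·57] + [(-16)·(-13) − (-22)·14]| = 8608, so the area is 4304.
Along each edge there are gcd(|Δx|,|Δy|)+1 lattice points, so counting each shared vertex once the boundary has gcd(31,1) + gcd(39,11) + gcd(0,73) + gcd(50,9) + gcd(14,43) + gcd(6,27) = 1+1+73+1+1+3 = 80.
Pick's theorem gives I = A − B/2 + 1 = 4304 − 80/2 + 1 = 4265.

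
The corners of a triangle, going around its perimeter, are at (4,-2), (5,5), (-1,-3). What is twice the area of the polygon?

By the shoelace formula, twice the signed area is |[4·5 − 5·(-2)] + [5·(-3) − (-1)·5] + [(-1)·(-2) − 4·(-3)]| = 34, so the area is 17.

34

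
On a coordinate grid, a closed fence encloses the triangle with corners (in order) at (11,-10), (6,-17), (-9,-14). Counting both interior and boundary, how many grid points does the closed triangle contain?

Using the shoelace formula, 2A = |[11·(-17) − 6·(-10)] + [6·(-14) − (-9)·(-17)] + [(-9)·(-10) − 11·(-14)]| = 120, so the area is 60.
The number of boundary lattice points is Σ gcd(|Δx|,|Δy|) = gcd(5,7) + gcd(15,3) + gcd(20,4) = 1+3+4 = 8.
Pick's theorem gives I = A − B/2 + 1 = 60 − 8/2 + 1 = 57, so the closed region contains I + B = 57 + 8 = 65 lattice points.

65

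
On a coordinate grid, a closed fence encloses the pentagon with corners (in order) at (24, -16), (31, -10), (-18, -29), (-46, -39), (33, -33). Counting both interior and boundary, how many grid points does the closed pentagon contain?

Using the shoelace formula, 2A = |[24·(-10) − 31·(-16)] + [31·(-29) − (-18)·(-10)] + [(-18)·(-39) − (-46)·(-29)] + [(-46)·(-33) − 33·(-39)] + [33·(-16) − 24·(-33)]| = 1614, so the area is 807.
The number of boundary lattice points is Σ gcd(|Δx|,|Δy|) = gcd(7,6) + gcd(49,19) + gcd(28,10) + gcd(79,6) + gcd(9,17) = 1+1+2+1+1 = 6.
Pick's theorem gives I = A − B/2 + 1 = 807 − 6/2 + 1 = 805, so the closed region contains I + B = 805 + 6 = 811 lattice points.

811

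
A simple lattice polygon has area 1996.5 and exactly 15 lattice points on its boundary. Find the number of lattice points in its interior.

From Pick's theorem, I = A − B/2 + 1 = 1996.5 − 15/2 + 1 = 1990.

1990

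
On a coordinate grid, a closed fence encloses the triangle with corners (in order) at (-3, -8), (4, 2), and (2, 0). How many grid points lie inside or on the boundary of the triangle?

6

The shoelace formula gives twice the area as |[(-3)·2 − 4·(-8)] + [4·0 − 2·2] + [2·(-8) − (-3)·0]| = 6, so the area is 3.
The number of boundary lattice points is Σ gcd(|Δx|,|Δy|) = gcd(7,10) + gcd(2,2) + gcd(5,8) = 1+2+1 = 4.
Pick's theorem gives I = A − B/2 + 1 = 3 − 4/2 + 1 = 2, so the closed region contains I + B = 2 + 4 = 6 lattice points.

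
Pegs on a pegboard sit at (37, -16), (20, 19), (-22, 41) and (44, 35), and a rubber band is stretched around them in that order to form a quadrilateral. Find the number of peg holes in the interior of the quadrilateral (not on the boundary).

Using the shoelace formula, 2A = |[37·19 − 20·(-16)] + [20·41 − (-22)·19] + [(-22)·35 − 44·41] + [44·(-16) − 37·35]| = 2312, so the area is 1156.
Along each edge there are gcd(|Δx|,|Δy|)+1 lattice points, so counting each shared vertex once the boundary has gcd(17,35) + gcd(42,22) + gcd(66,6) + gcd(7,51) = 1+2+6+1 = 10.
Pick's theorem gives I = A − B/2 + 1 = 1156 − 10/2 + 1 = 1152.

1152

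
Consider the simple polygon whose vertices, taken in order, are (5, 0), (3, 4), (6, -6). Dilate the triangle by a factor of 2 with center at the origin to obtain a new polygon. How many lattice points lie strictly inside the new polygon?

Using the shoelace formula, 2A = |[5·4 − 3·0] + [3·(-6) − 6·4] + [6·0 − 5·(-6)]| = 8, so the area is 4.
The number of boundary lattice points is Σ gcd(|Δx|,|Δy|) = gcd(2,4) + gcd(3,10) + gcd(1,6) = 2+1+1 = 4.
Scaling by 2 multiplies the area by 2² = 4 (so the new area is 16) and multiplies the boundary lattice-point count by 2, giving 8.
By Pick's theorem, the interior count of the dilated polygon is 16 − 8/2 + 1 = 13.

13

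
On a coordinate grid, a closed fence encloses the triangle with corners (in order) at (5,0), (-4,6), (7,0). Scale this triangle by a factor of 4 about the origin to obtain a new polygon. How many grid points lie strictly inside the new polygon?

85

The shoelace formula gives twice the area as |[5·6 − (-4)·0] + [(-4)·0 − 7·6] + [7·0 − 5·0]| = 12, so the area is 6.
The number of boundary lattice points is Σ gcd(|Δx|,|Δy|) = gcd(9,6) + gcd(11,6) + gcd(2,0) = 3+1+2 = 6.
Scaling by 4 multiplies the area by 4² = 16 (so the new area is 96) and multiplies the boundary lattice-point count by 4, giving 24.
By Pick's theorem, the interior count of the dilated polygon is 96 − 24/2 + 1 = 85.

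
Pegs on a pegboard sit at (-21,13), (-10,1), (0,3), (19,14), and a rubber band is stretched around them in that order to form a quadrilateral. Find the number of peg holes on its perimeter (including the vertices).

The number of boundary lattice points is Σ gcd(|Δx|,|Δy|) = gcd(11,12) + gcd(10,2) + gcd(19,11) + gcd(40,1) = 1+2+1+1 = 5.

5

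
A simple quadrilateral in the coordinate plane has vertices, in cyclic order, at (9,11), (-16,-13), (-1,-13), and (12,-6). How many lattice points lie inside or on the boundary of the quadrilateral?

311

Using the shoelace formula, 2A = |[9·(-13) − (-16)·11] + [(-16)·(-13) − (-1)·(-13)] + [(-1)·(-6) − 12·(-13)] + [12·11 − 9·(-6)]| = 602, so the area is 301.
The number of boundary lattice points is Σ gcd(|Δx|,|Δy|) = gcd(25,24) + gcd(15,0) + gcd(13,7) + gcd(3,17) = 1+15+1+1 = 18.
Pick's theorem gives I = A − B/2 + 1 = 301 − 18/2 + 1 = 293, so the closed region contains I + B = 293 + 18 = 311 lattice points.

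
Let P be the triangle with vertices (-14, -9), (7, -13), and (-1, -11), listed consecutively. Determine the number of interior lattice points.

Using the shoelace formula, 2A = |((-14)·(-13) − 7·(-9)) + (7·(-11) − (-1)·(-13)) + ((-1)·(-9) − (-14)·(-11))| = 10, so the area is 5.
The number of boundary lattice points is Σ gcd(|Δx|,|Δy|) = gcd(21,4) + gcd(8,2) + gcd(13,2) = 1+2+1 = 4.
By Pick's theorem A = I + B/2 − 1, so I = 5 − 4/2 + 1 = 4.

4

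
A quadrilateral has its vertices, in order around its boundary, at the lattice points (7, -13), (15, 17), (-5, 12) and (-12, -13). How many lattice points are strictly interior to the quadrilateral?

Using the shoelace formula, 2A = |[7·17 − 15·(-13)] + [15·12 − (-5)·17] + [(-5)·(-13) − (-12)·12] + [(-12)·(-13) − 7·(-13)]| = 1035, so the area is 517.5.
Summing gcd(|Δx|,|Δy|) over the edges gives the boundary count: gcd(8,30) + gcd(20,5) + gcd(7,25) + gcd(19,0) = 2+5+1+19 = 27.
By Pick's theorem A = I + B/2 − 1, so I = 517.5 − 27/2 + 1 = 505.

505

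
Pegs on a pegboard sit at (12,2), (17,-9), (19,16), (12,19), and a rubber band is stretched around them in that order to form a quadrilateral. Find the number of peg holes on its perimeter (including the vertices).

20

The number of boundary lattice points is Σ gcd(|Δx|,|Δy|) = gcd(5,11) + gcd(2,25) + gcd(7,3) + gcd(0,17) = 1+1+1+17 = 20.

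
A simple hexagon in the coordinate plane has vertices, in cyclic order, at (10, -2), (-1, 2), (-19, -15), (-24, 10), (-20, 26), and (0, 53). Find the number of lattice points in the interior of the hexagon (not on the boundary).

1239

Using the shoelace formula, 2A = |(10·2 − (-1)·(-2)) + ((-1)·(-15) − (-19)·2) + ((-19)·10 − (-24)·(-15)) + ((-24)·26 − (-20)·10) + ((-20)·53 − 0·26) + (0·(-2) − 10·53)| = 2493, so the area is 1246.5.
Along each edge there are gcd(|Δx|,|Δy|)+1 lattice points, so counting each shared vertex once the boundary has gcd(11,4) + gcd(18,17) + gcd(5,25) + gcd(4,16) + gcd(20,27) + gcd(10,55) = 1+1+5+4+1+5 = 17.
By Pick's theorem A = I + B/2 − 1, so I = 1246.5 − 17/2 + 1 = 1239.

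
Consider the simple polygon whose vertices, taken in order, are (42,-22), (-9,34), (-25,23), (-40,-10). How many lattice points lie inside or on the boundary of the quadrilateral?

The shoelace formula gives twice the area as |(42·34 − (-9)·(-22)) + ((-9)·23 − (-25)·34) + ((-25)·(-10) − (-40)·23) + ((-40)·(-22) − 42·(-10))| = 4343, so the area is 4343/2.
The number of boundary lattice points is Σ gcd(|Δx|,|Δy|) = gcd(51,56) + gcd(16,11) + gcd(15,33) + gcd(82,12) = 1+1+3+2 = 7.
Pick's theorem gives I = A − B/2 + 1 = 4343/2 − 7/2 + 1 = 2169, so the closed region contains I + B = 2169 + 7 = 2176 lattice points.

2176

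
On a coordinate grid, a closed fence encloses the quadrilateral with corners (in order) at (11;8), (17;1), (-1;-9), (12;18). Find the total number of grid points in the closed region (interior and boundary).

By the shoelace formula, twice the signed area is |[11·1 − 17·8] + [17·(-9) − (-1)·1] + [(-1)·18 − 12·(-9)] + [12·8 − 11·18]| = 289, so the area is 144.5.
Along each edge there are gcd(|Δx|,|Δy|)+1 lattice points, so counting each shared vertex once the boundary has gcd(6,7) + gcd(18,10) + gcd(13,27) + gcd(1,10) = 1+2+1+1 = 5.
Pick's theorem gives I = A − B/2 + 1 = 144.5 − 5/2 + 1 = 143, so the closed region contains I + B = 143 + 5 = 148 lattice points.

148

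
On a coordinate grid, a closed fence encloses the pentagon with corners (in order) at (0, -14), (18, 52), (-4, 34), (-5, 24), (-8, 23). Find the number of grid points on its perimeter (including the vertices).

The number of boundary lattice points is Σ gcd(|Δx|,|Δy|) = gcd(18,66) + gcd(22,18) + gcd(1,10) + gcd(3,1) + gcd(8,37) = 6+2+1+1+1 = 11.

11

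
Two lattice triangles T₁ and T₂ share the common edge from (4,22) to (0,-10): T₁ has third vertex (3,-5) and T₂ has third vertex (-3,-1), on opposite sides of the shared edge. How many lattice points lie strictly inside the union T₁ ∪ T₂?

The union is the simple quadrilateral with vertices (4,22), (3,-5), (0,-10), (-3,-1) in order.
Using the shoelace formula, 2A = |[4·(-5) − 3·22] + [3·(-10) − 0·(-5)] + [0·(-1) − (-3)·(-10)] + [(-3)·22 − 4·(-1)]| = 208, so the area is 104.
The number of boundary lattice points is Σ gcd(|Δx|,|Δy|) = gcd(1,27) + gcd(3,5) + gcd(3,9) + gcd(7,23) = 1+1+3+1 = 6.
By Pick's theorem I = A − B/2 + 1 = 104 − 6/2 + 1 = 102.

102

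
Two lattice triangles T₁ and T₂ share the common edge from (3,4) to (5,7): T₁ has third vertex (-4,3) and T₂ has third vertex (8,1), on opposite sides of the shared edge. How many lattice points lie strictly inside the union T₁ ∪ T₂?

The union is the simple quadrilateral with vertices (3,4), (-4,3), (5,7), (8,1) in order.
By the shoelace formula, twice the signed area is |(3·3 − (-4)·4) + ((-4)·7 − 5·3) + (5·1 − 8·7) + (8·4 − 3·1)| = 40, so the area is 20.
Along each edge there are gcd(|Δx|,|Δy|)+1 lattice points, so counting each shared vertex once the boundary has gcd(7,1) + gcd(9,4) + gcd(3,6) + gcd(5,3) = 1+1+3+1 = 6.
By Pick's theorem I = A − B/2 + 1 = 20 − 6/2 + 1 = 18.

18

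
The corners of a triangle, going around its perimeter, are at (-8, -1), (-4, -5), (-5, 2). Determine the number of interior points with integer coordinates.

9

By the shoelace formula, twice the signed area is |((-8)·(-5) − (-4)·(-1)) + ((-4)·2 − (-5)·(-5)) + ((-5)·(-1) − (-8)·2)| = 24, so the area is 12.
The number of boundary lattice points is Σ gcd(|Δx|,|Δy|) = gcd(4,4) + gcd(1,7) + gcd(3,3) = 4+1+3 = 8.
By Pick's theorem A = I + B/2 − 1, so I = 12 − 8/2 + 1 = 9.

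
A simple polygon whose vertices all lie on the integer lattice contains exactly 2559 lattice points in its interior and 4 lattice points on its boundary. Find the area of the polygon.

2560

Pick's theorem states A = I + B/2 − 1, so A = 2559 + 4/2 − 1 = 2560.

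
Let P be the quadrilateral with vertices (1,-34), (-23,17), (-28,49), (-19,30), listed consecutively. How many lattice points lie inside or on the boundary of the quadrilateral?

Using the shoelace formula, 2A = |[1·17 − (-23)·(-34)] + [(-23)·49 − (-28)·17] + [(-28)·30 − (-19)·49] + [(-19)·(-34) − 1·30]| = 709, so the area is 354.5.
Summing gcd(|Δx|,|Δy|) over the edges gives the boundary count: gcd(24,51) + gcd(5,32) + gcd(9,19) + gcd(20,64) = 3+1+1+4 = 9.
Pick's theorem gives I = A − B/2 + 1 = 354.5 − 9/2 + 1 = 351, so the closed region contains I + B = 351 + 9 = 360 lattice points.

360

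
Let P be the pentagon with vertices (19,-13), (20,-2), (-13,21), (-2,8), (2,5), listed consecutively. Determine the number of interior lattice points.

The shoelace formula gives twice the area as |(19·(-2) − 20·(-13)) + (20·21 − (-13)·(-2)) + ((-13)·8 − (-2)·21) + ((-2)·5 − 2·8) + (2·(-13) − 19·5)| = 407, so the area is 407/2.
Summing gcd(|Δx|,|Δy|) over the edges gives the boundary count: gcd(1,11) + gcd(33,23) + gcd(11,13) + gcd(4,3) + gcd(17,18) = 1+1+1+1+1 = 5.
Pick's theorem gives I = A − B/2 + 1 = 407/2 − 5/2 + 1 = 202.

202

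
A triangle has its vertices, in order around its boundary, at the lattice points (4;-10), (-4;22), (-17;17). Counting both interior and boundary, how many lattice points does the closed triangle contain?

235

The shoelace formula gives twice the area as |[4·22 − (-4)·(-10)] + [(-4)·17 − (-17)·22] + [(-17)·(-10) − 4·17]| = 456, so the area is 228.
Summing gcd(|Δx|,|Δy|) over the edges gives the boundary count: gcd(8,32) + gcd(13,5) + gcd(21,27) = 8+1+3 = 12.
Pick's theorem gives I = A − B/2 + 1 = 228 − 12/2 + 1 = 223, so the closed region contains I + B = 223 + 12 = 235 lattice points.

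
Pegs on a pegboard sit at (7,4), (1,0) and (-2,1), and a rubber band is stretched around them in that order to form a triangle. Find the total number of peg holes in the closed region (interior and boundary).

13

Using the shoelace formula, 2A = |(7·0 − 1·4) + (1·1 − (-2)·0) + ((-2)·4 − 7·1)| = 18, so the area is 9.
The number of boundary lattice points is Σ gcd(|Δx|,|Δy|) = gcd(6,4) + gcd(3,1) + gcd(9,3) = 2+1+3 = 6.
Pick's theorem gives I = A − B/2 + 1 = 9 − 6/2 + 1 = 7, so the closed region contains I + B = 7 + 6 = 13 lattice points.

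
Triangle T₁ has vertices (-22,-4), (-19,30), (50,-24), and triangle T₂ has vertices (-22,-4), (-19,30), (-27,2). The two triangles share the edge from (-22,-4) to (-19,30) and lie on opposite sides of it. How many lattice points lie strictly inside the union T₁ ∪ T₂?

The union is the simple quadrilateral with vertices (-22,-4), (50,-24), (-19,30), (-27,2) in order.
Using the shoelace formula, 2A = |[(-22)·(-24) − 50·(-4)] + [50·30 − (-19)·(-24)] + [(-19)·2 − (-27)·30] + [(-27)·(-4) − (-22)·2]| = 2696, so the area is 1348.
Along each edge there are gcd(|Δx|,|Δy|)+1 lattice points, so counting each shared vertex once the boundary has gcd(72,20) + gcd(69,54) + gcd(8,28) + gcd(5,6) = 4+3+4+1 = 12.
By Pick's theorem I = A − B/2 + 1 = 1348 − 12/2 + 1 = 1343.

1343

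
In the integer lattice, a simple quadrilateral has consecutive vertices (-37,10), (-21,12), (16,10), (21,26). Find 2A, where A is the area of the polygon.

By the shoelace formula, twice the signed area is |((-37)·12 − (-21)·10) + ((-21)·10 − 16·12) + (16·26 − 21·10) + (21·10 − (-37)·26)| = 742, so the area is 371.

742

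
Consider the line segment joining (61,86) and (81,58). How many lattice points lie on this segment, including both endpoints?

The number of lattice points on a segment between lattice points is gcd(|Δx|,|Δy|) + 1 = gcd(20,28) + 1 = 4 + 1 = 5.

5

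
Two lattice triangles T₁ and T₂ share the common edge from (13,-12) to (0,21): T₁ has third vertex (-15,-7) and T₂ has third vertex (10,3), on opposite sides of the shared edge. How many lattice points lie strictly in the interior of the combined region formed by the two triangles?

The union is the simple quadrilateral with vertices (13,-12), (-15,-7), (0,21), (10,3) in order.
Using the shoelace formula, 2A = |(13·(-7) − (-15)·(-12)) + ((-15)·21 − 0·(-7)) + (0·3 − 10·21) + (10·(-12) − 13·3)| = 955, so the area is 477.5.
Summing gcd(|Δx|,|Δy|) over the edges gives the boundary count: gcd(28,5) + gcd(15,28) + gcd(10,18) + gcd(3,15) = 1+1+2+3 = 7.
By Pick's theorem I = A − B/2 + 1 = 477.5 − 7/2 + 1 = 475.

475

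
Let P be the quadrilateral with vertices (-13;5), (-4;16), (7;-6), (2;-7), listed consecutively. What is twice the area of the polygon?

The shoelace formula gives twice the area as |[(-13)·16 − (-4)·5] + [(-4)·(-6) − 7·16] + [7·(-7) − 2·(-6)] + [2·5 − (-13)·(-7)]| = 394, so the area is 197.

394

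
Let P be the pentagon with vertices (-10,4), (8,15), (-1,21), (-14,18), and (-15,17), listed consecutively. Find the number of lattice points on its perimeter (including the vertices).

Summing gcd(|Δx|,|Δy|) over the edges gives the boundary count: gcd(18,11) + gcd(9,6) + gcd(13,3) + gcd(1,1) + gcd(5,13) = 1+3+1+1+1 = 7.

7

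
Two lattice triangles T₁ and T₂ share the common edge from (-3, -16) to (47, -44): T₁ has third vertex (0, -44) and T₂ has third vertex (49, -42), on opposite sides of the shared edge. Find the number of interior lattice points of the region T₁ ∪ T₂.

699

The union is the simple quadrilateral with vertices (-3, -16), (0, -44), (47, -44), (49, -42) in order.
The shoelace formula gives twice the area as |[(-3)·(-44) − 0·(-16)] + [0·(-44) − 47·(-44)] + [47·(-42) − 49·(-44)] + [49·(-16) − (-3)·(-42)]| = 1472, so the area is 736.
Along each edge there are gcd(|Δx|,|Δy|)+1 lattice points, so counting each shared vertex once the boundary has gcd(3,28) + gcd(47,0) + gcd(2,2) + gcd(52,26) = 1+47+2+26 = 76.
By Pick's theorem I = A − B/2 + 1 = 736 − 76/2 + 1 = 699.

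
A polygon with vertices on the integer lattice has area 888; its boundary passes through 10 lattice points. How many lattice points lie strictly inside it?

884

From Pick's theorem, I = A − B/2 + 1 = 888 − 10/2 + 1 = 884.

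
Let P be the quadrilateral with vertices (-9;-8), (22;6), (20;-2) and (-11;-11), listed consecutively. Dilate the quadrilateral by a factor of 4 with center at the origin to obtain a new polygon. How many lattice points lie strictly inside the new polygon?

By the shoelace formula, twice the signed area is |((-9)·6 − 22·(-8)) + (22·(-2) − 20·6) + (20·(-11) − (-11)·(-2)) + ((-11)·(-8) − (-9)·(-11))| = 295, so the area is 147.5.
Summing gcd(|Δx|,|Δy|) over the edges gives the boundary count: gcd(31,14) + gcd(2,8) + gcd(31,9) + gcd(2,3) = 1+2+1+1 = 5.
Scaling by 4 multiplies the area by 4² = 16 (so the new area is 2360) and multiplies the boundary lattice-point count by 4, giving 20.
By Pick's theorem, the interior count of the dilated polygon is 2360 − 20/2 + 1 = 2351.

2351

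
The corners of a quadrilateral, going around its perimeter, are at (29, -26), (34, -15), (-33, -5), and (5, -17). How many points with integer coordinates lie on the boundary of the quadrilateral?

Along each edge there are gcd(|Δx|,|Δy|)+1 lattice points, so counting each shared vertex once the boundary has gcd(5,11) + gcd(67,10) + gcd(38,12) + gcd(24,9) = 1+1+2+3 = 7.

7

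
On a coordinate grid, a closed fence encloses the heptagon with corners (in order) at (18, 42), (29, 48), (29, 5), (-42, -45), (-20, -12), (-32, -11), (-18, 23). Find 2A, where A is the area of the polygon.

Using the shoelace formula, 2A = |[18·48 − 29·42] + [29·5 − 29·48] + [29·(-45) − (-42)·5] + [(-42)·(-12) − (-20)·(-45)] + [(-20)·(-11) − (-32)·(-12)] + [(-32)·23 − (-18)·(-11)] + [(-18)·42 − 18·23]| = 5360, so the area is 2680.

5360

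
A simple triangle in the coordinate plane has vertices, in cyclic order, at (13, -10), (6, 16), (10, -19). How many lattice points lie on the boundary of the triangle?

Summing gcd(|Δx|,|Δy|) over the edges gives the boundary count: gcd(7,26) + gcd(4,35) + gcd(3,9) = 1+1+3 = 5.

5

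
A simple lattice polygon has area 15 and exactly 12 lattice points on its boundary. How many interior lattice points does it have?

10

From Pick's theorem, I = A − B/2 + 1 = 15 − 12/2 + 1 = 10.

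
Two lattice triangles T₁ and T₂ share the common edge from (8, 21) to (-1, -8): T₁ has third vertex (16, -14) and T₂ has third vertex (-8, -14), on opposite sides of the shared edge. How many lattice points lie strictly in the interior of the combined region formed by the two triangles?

The union is the simple quadrilateral with vertices (8, 21), (16, -14), (-1, -8), (-8, -14) in order.
Using the shoelace formula, 2A = |(8·(-14) − 16·21) + (16·(-8) − (-1)·(-14)) + ((-1)·(-14) − (-8)·(-8)) + ((-8)·21 − 8·(-14))| = 696, so the area is 348.
Along each edge there are gcd(|Δx|,|Δy|)+1 lattice points, so counting each shared vertex once the boundary has gcd(8,35) + gcd(17,6) + gcd(7,6) + gcd(16,35) = 1+1+1+1 = 4.
By Pick's theorem I = A − B/2 + 1 = 348 − 4/2 + 1 = 347.

347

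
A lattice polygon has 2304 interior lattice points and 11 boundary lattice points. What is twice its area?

Pick's theorem states A = I + B/2 − 1, so A = 2304 + 11/2 − 1 = 4617/2.
Hence 2A = 4617.

4617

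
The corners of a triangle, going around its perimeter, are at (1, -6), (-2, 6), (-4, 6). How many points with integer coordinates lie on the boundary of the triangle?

6

Along each edge there are gcd(|Δx|,|Δy|)+1 lattice points, so counting each shared vertex once the boundary has gcd(3,12) + gcd(2,0) + gcd(5,12) = 3+2+1 = 6.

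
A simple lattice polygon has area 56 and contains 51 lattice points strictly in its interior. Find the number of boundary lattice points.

Pick's theorem gives A = I + B/2 − 1, so B = 2(A − I + 1) = 2(56 − 51 + 1) = 12.

12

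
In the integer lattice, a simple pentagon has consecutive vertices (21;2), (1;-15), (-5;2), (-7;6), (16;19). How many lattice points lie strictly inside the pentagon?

The shoelace formula gives twice the area as |(21·(-15) − 1·2) + (1·2 − (-5)·(-15)) + ((-5)·6 − (-7)·2) + ((-7)·19 − 16·6) + (16·2 − 21·19)| = 1002, so the area is 501.
Along each edge there are gcd(|Δx|,|Δy|)+1 lattice points, so counting each shared vertex once the boundary has gcd(20,17) + gcd(6,17) + gcd(2,4) + gcd(23,13) + gcd(5,17) = 1+1+2+1+1 = 6.
Pick's theorem gives I = A − B/2 + 1 = 501 − 6/2 + 1 = 499.

499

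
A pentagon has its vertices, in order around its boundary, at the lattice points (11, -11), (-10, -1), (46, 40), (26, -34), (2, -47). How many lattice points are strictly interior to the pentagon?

1863

Using the shoelace formula, 2A = |[11·(-1) − (-10)·(-11)] + [(-10)·40 − 46·(-1)] + [46·(-34) − 26·40] + [26·(-47) − 2·(-34)] + [2·(-11) − 11·(-47)]| = 3738, so the area is 1869.
Along each edge there are gcd(|Δx|,|Δy|)+1 lattice points, so counting each shared vertex once the boundary has gcd(21,10) + gcd(56,41) + gcd(20,74) + gcd(24,13) + gcd(9,36) = 1+1+2+1+9 = 14.
Pick's theorem gives I = A − B/2 + 1 = 1869 − 14/2 + 1 = 1863.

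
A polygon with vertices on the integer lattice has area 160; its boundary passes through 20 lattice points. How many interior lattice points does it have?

151

From Pick's theorem, I = A − B/2 + 1 = 160 − 20/2 + 1 = 151.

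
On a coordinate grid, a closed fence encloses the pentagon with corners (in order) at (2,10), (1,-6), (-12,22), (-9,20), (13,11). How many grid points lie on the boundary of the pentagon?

The number of boundary lattice points is Σ gcd(|Δx|,|Δy|) = gcd(1,16) + gcd(13,28) + gcd(3,2) + gcd(22,9) + gcd(11,1) = 1+1+1+1+1 = 5.

5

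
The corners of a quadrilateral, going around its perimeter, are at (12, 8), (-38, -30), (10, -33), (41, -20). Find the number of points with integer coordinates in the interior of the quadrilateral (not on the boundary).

The shoelace formula gives twice the area as |(12·(-30) − (-38)·8) + ((-38)·(-33) − 10·(-30)) + (10·(-20) − 41·(-33)) + (41·8 − 12·(-20))| = 3219, so the area is 1609.5.
Along each edge there are gcd(|Δx|,|Δy|)+1 lattice points, so counting each shared vertex once the boundary has gcd(50,38) + gcd(48,3) + gcd(31,13) + gcd(29,28) = 2+3+1+1 = 7.
By Pick's theorem A = I + B/2 − 1, so I = 1609.5 − 7/2 + 1 = 1607.

1607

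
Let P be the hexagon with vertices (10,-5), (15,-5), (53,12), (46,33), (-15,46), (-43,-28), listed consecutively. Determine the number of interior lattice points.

The shoelace formula gives twice the area as |(10·(-5) − 15·(-5)) + (15·12 − 53·(-5)) + (53·33 − 46·12) + (46·46 − (-15)·33) + ((-15)·(-28) − (-43)·46) + ((-43)·(-5) − 10·(-28))| = 7171, so the area is 7171/2.
Along each edge there are gcd(|Δx|,|Δy|)+1 lattice points, so counting each shared vertex once the boundary has gcd(5,0) + gcd(38,17) + gcd(7,21) + gcd(61,13) + gcd(28,74) + gcd(53,23) = 5+1+7+1+2+1 = 17.
Pick's theorem gives I = A − B/2 + 1 = 7171/2 − 17/2 + 1 = 3578.

3578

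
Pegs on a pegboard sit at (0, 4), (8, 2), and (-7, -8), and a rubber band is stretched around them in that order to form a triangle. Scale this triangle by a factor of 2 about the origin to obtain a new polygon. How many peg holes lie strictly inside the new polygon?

Using the shoelace formula, 2A = |[0·2 − 8·4] + [8·(-8) − (-7)·2] + [(-7)·4 − 0·(-8)]| = 110, so the area is 55.
Along each edge there are gcd(|Δx|,|Δy|)+1 lattice points, so counting each shared vertex once the boundary has gcd(8,2) + gcd(15,10) + gcd(7,12) = 2+5+1 = 8.
Scaling by 2 multiplies the area by 2² = 4 (so the new area is 220) and multiplies the boundary lattice-point count by 2, giving 16.
By Pick's theorem, the interior count of the dilated polygon is 220 − 16/2 + 1 = 213.

213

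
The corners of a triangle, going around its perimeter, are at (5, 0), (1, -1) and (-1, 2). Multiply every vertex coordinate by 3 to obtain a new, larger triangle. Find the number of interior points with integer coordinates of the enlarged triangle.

The shoelace formula gives twice the area as |(5·(-1) − 1·0) + (1·2 − (-1)·(-1)) + ((-1)·0 − 5·2)| = 14, so the area is 7.
The number of boundary lattice points is Σ gcd(|Δx|,|Δy|) = gcd(4,1) + gcd(2,3) + gcd(6,2) = 1+1+2 = 4.
Scaling by 3 multiplies the area by 3² = 9 (so the new area is 63) and multiplies the boundary lattice-point count by 3, giving 12.
By Pick's theorem, the interior count of the dilated polygon is 63 − 12/2 + 1 = 58.

58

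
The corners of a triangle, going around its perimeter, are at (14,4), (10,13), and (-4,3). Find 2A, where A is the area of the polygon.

166

By the shoelace formula, twice the signed area is |(14·13 − 10·4) + (10·3 − (-4)·13) + ((-4)·4 − 14·3)| = 166, so the area is 83.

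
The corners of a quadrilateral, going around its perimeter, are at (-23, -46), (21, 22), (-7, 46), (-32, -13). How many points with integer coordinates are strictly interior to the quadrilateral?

2153

By the shoelace formula, twice the signed area is |((-23)·22 − 21·(-46)) + (21·46 − (-7)·22) + ((-7)·(-13) − (-32)·46) + ((-32)·(-46) − (-23)·(-13))| = 4316, so the area is 2158.
The number of boundary lattice points is Σ gcd(|Δx|,|Δy|) = gcd(44,68) + gcd(28,24) + gcd(25,59) + gcd(9,33) = 4+4+1+3 = 12.
Pick's theorem gives I = A − B/2 + 1 = 2158 − 12/2 + 1 = 2153.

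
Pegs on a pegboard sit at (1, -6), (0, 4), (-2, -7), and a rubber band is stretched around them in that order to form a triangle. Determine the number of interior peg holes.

15

Using the shoelace formula, 2A = |(1·4 − 0·(-6)) + (0·(-7) − (-2)·4) + ((-2)·(-6) − 1·(-7))| = 31, so the area is 15.5.
The number of boundary lattice points is Σ gcd(|Δx|,|Δy|) = gcd(1,10) + gcd(2,11) + gcd(3,1) = 1+1+1 = 3.
Pick's theorem gives I = A − B/2 + 1 = 15.5 − 3/2 + 1 = 15.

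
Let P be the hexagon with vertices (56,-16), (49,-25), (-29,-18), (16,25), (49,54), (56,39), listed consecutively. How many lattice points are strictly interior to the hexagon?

3578

The shoelace formula gives twice the area as |(56·(-25) − 49·(-16)) + (49·(-18) − (-29)·(-25)) + ((-29)·25 − 16·(-18)) + (16·54 − 49·25) + (49·39 − 56·54) + (56·(-16) − 56·39)| = 7214, so the area is 3607.
The number of boundary lattice points is Σ gcd(|Δx|,|Δy|) = gcd(7,9) + gcd(78,7) + gcd(45,43) + gcd(33,29) + gcd(7,15) + gcd(0,55) = 1+1+1+1+1+55 = 60.
By Pick's theorem A = I + B/2 − 1, so I = 3607 − 60/2 + 1 = 3578.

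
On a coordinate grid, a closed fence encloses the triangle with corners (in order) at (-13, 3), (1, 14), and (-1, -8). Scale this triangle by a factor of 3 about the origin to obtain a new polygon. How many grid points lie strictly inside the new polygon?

1282

The shoelace formula gives twice the area as |((-13)·14 − 1·3) + (1·(-8) − (-1)·14) + ((-1)·3 − (-13)·(-8))| = 286, so the area is 143.
Summing gcd(|Δx|,|Δy|) over the edges gives the boundary count: gcd(14,11) + gcd(2,22) + gcd(12,11) = 1+2+1 = 4.
Scaling by 3 multiplies the area by 3² = 9 (so the new area is 1287) and multiplies the boundary lattice-point count by 3, giving 12.
By Pick's theorem, the interior count of the dilated polygon is 1287 − 12/2 + 1 = 1282.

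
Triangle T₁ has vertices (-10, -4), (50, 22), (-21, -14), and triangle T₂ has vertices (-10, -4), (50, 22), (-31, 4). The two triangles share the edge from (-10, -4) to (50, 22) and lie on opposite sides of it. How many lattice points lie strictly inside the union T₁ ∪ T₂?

665

The union is the simple quadrilateral with vertices (-10, -4), (-21, -14), (50, 22), (-31, 4) in order.
By the shoelace formula, twice the signed area is |((-10)·(-14) − (-21)·(-4)) + ((-21)·22 − 50·(-14)) + (50·4 − (-31)·22) + ((-31)·(-4) − (-10)·4)| = 1340, so the area is 670.
The number of boundary lattice points is Σ gcd(|Δx|,|Δy|) = gcd(11,10) + gcd(71,36) + gcd(81,18) + gcd(21,8) = 1+1+9+1 = 12.
By Pick's theorem I = A − B/2 + 1 = 670 − 12/2 + 1 = 665.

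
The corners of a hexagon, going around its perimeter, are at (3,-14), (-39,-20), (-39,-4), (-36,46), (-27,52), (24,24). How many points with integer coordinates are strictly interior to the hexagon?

The shoelace formula gives twice the area as |[3·(-20) − (-39)·(-14)] + [(-39)·(-4) − (-39)·(-20)] + [(-39)·46 − (-36)·(-4)] + [(-36)·52 − (-27)·46] + [(-27)·24 − 24·52] + [24·(-14) − 3·24]| = 6102, so the area is 3051.
Along each edge there are gcd(|Δx|,|Δy|)+1 lattice points, so counting each shared vertex once the boundary has gcd(42,6) + gcd(0,16) + gcd(3,50) + gcd(9,6) + gcd(51,28) + gcd(21,38) = 6+16+1+3+1+1 = 28.
By Pick's theorem A = I + B/2 − 1, so I = 3051 − 28/2 + 1 = 3038.

3038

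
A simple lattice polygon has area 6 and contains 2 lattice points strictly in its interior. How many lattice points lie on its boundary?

10

Pick's theorem gives A = I + B/2 − 1, so B = 2(A − I + 1) = 2(6 − 2 + 1) = 10.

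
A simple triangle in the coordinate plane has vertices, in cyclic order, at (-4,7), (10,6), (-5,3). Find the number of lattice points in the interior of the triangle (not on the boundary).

The shoelace formula gives twice the area as |((-4)·6 − 10·7) + (10·3 − (-5)·6) + ((-5)·7 − (-4)·3)| = 57, so the area is 28.5.
The number of boundary lattice points is Σ gcd(|Δx|,|Δy|) = gcd(14,1) + gcd(15,3) + gcd(1,4) = 1+3+1 = 5.
By Pick's theorem A = I + B/2 − 1, so I = 28.5 − 5/2 + 1 = 27.

27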